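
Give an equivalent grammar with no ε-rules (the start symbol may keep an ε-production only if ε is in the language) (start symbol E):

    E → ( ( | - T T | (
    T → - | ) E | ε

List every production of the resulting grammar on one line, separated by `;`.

Nullable nonterminals: {T}.
ε ∉ L(G), so no ε-production is kept.
For each production, add variants omitting each subset of nullable occurrences: E → - T T gives - T T | - T | -.

E → ( ( | - T T | - T | - | (; T → - | ) E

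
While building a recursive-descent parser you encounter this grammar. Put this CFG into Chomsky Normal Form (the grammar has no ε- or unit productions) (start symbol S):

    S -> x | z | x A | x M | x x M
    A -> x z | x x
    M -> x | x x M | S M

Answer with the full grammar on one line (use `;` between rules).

S -> x | z | X1 A | X1 M | X1 Y1; A -> X1 X2 | X1 X1; M -> x | X1 Y2 | S M; X1 -> x; X2 -> z; Y1 -> X1 M; Y2 -> X1 M

Introduce a nonterminal for each terminal appearing in a rule of length ≥ 2: X1 → x, X2 → z.
Binarize each right-hand side of length ≥ 3 by chaining fresh nonterminals (Y1, Y2, …): affected rules were S → X1 X1 M; M → X1 X1 M.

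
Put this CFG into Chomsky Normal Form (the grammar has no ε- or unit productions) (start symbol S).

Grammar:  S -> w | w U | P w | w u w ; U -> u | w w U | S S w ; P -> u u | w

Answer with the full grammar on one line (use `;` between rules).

Introduce a nonterminal for each terminal appearing in a rule of length ≥ 2: X1 → w, X2 → u.
Binarize each right-hand side of length ≥ 3 by chaining fresh nonterminals (Y1, Y2, …): affected rules were S → X1 X2 X1; U → X1 X1 U; U → S S X1.

S -> w | X1 U | P X1 | X1 Y1; U -> u | X1 Y2 | S Y3; P -> X2 X2 | w; X1 -> w; X2 -> u; Y1 -> X2 X1; Y2 -> X1 U; Y3 -> S X1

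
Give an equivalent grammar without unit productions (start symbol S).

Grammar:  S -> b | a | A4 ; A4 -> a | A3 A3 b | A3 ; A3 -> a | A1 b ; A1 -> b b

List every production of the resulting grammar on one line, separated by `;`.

Unit pairs: A4 ⇒* {A3}; S ⇒* {A3, A4}.
Replace each nonterminal's rules with the union of the non-unit rules of every nonterminal it unit-derives.

S -> a | A3 A3 b | b | A1 b; A4 -> a | A3 A3 b | A1 b; A3 -> a | A1 b; A1 -> b b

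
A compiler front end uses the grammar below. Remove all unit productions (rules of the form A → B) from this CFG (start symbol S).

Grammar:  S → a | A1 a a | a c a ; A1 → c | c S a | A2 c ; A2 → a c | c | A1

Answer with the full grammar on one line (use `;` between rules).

Unit pairs: A2 ⇒* {A1}.
For each unit pair (A, B), copy every non-unit production of B to A, then drop all unit productions.

S → a | A1 a a | a c a; A1 → c | c S a | A2 c; A2 → a c | c | c S a | A2 c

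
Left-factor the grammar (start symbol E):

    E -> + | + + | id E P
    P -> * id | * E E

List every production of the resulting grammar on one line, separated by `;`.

E -> id E P | + E'; P -> * P'; E' -> ε | +; P' -> id | E E

E has alternatives sharing prefix '+': factor to E → + E' with E' → ε | +.
P has alternatives sharing prefix '*': factor to P → * P' with P' → id | E E.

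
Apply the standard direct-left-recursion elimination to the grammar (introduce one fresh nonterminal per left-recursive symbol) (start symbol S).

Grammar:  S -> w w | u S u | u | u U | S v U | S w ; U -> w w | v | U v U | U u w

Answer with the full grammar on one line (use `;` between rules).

Left recursion appears on S, U.
For S: α = {v U, w}, β = {w w, u S u, u, u U}. Rewrite as S → β S' and S' → α S' | ε.
For U: α = {v U, u w}, β = {w w, v}. Rewrite as U → β U' and U' → α U' | ε.

S -> w w S' | u S u S' | u S' | u U S'; U -> w w U' | v U'; S' -> v U S' | w S' | epsilon; U' -> v U U' | u w U' | epsilon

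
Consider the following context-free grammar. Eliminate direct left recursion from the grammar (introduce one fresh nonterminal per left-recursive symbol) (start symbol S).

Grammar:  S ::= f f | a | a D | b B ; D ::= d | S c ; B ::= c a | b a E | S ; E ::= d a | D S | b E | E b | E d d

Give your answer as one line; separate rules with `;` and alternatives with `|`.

Left recursion appears on E.
For E: α = {b, d d}, β = {d a, D S, b E}. Rewrite as E → β E' and E' → α E' | ε.

S ::= f f | a | a D | b B; D ::= d | S c; B ::= c a | b a E | S; E ::= d a E' | D S E' | b E E'; E' ::= b E' | d d E' | ε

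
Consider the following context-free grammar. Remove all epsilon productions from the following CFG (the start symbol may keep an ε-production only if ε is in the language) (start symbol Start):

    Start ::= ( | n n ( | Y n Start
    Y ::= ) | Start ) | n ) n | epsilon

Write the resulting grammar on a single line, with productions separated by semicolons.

Nullable set = {Y}.
ε ∉ L(G), so no ε-production is kept.
Add the nullable-subset variants: Start → Y n Start gives Y n Start | n Start.

Start ::= ( | n n ( | Y n Start | n Start; Y ::= ) | Start ) | n ) n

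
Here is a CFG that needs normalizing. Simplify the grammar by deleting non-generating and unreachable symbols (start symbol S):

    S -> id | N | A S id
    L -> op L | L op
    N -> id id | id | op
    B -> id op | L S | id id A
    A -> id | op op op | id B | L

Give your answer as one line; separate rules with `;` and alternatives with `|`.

S -> id | N | A S id; N -> id id | id | op; B -> id op | id id A; A -> id | op op op | id B

Generating nonterminals: {A, B, N, S}.
Reachable from S after that: {A, B, N, S}.
Removed useless symbols: {L} and every production mentioning them.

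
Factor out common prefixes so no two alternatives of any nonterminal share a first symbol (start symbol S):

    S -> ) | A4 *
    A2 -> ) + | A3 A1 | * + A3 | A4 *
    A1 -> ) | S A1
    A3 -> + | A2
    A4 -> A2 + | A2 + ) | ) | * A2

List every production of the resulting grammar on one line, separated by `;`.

S -> ) | A4 *; A2 -> ) + | A3 A1 | * + A3 | A4 *; A1 -> ) | S A1; A3 -> + | A2; A4 -> ) | * A2 | A2 + A4'; A4' -> ε | )

A4 has alternatives sharing prefix 'A2 +': factor to A4 → A2 + A4' with A4' → ε | ).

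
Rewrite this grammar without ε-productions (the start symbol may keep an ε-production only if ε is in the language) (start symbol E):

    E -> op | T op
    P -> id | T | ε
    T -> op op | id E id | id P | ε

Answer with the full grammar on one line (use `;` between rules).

E -> op | T op; P -> id | T; T -> op op | id E id | id P | id

Nullable nonterminals: {P, T}.
ε ∉ L(G), so no ε-production is kept.
For each production, add variants omitting each subset of nullable occurrences: T → id P gives id P | id.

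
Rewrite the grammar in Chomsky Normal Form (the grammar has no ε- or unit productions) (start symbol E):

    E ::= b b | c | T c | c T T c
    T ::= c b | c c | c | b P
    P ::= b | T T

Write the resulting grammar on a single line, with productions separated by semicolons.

E ::= X1 X1 | c | T X2 | X2 Y1; T ::= X2 X1 | X2 X2 | c | X1 P; P ::= b | T T; X1 ::= b; X2 ::= c; Y1 ::= T Y2; Y2 ::= T X2

Introduce a nonterminal for each terminal appearing in a rule of length ≥ 2: X1 → b, X2 → c.
Binarize each right-hand side of length ≥ 3 by chaining fresh nonterminals (Y1, Y2, …): affected rules were E → X2 T T X2.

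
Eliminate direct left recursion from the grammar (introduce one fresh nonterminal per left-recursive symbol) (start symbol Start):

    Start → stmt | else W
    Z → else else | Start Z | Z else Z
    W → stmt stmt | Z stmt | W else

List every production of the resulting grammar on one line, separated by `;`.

Start → stmt | else W; Z → else else Z1 | Start Z Z1; W → stmt stmt W1 | Z stmt W1; Z1 → else Z Z1 | ε; W1 → else W1 | ε

Left recursion appears on Z, W.
For Z: α = {else Z}, β = {else else, Start Z}. Rewrite as Z → β Z1 and Z1 → α Z1 | ε.
For W: α = {else}, β = {stmt stmt, Z stmt}. Rewrite as W → β W1 and W1 → α W1 | ε.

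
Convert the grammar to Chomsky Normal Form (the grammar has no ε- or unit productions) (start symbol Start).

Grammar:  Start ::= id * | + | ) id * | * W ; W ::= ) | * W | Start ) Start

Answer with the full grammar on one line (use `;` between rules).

Introduce a nonterminal for each terminal appearing in a rule of length ≥ 2: X1 → id, X2 → *, X3 → ).
Binarize each right-hand side of length ≥ 3 by chaining fresh nonterminals (Y1, Y2, …): affected rules were Start → X3 X1 X2; W → Start X3 Start.

Start ::= X1 X2 | + | X3 Y1 | X2 W; W ::= ) | X2 W | Start Y2; X1 ::= id; X2 ::= *; X3 ::= ); Y1 ::= X1 X2; Y2 ::= X3 Start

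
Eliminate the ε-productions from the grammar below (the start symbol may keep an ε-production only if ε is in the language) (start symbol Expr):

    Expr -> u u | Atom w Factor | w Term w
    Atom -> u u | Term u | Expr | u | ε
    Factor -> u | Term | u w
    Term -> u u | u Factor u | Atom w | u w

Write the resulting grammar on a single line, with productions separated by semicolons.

The nullable symbols are {Atom}.
ε ∉ L(G), so no ε-production is kept.
Add the nullable-subset variants: Expr → Atom w Factor gives Atom w Factor | w Factor. Term → Atom w gives Atom w | w.

Expr -> u u | Atom w Factor | w Factor | w Term w; Atom -> u u | Term u | Expr | u; Factor -> u | Term | u w; Term -> u u | u Factor u | Atom w | w | u w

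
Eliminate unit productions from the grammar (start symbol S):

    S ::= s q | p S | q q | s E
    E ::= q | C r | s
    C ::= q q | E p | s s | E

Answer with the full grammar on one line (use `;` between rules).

S ::= s q | p S | q q | s E; E ::= q | C r | s; C ::= q | C r | s | q q | E p | s s

Unit pairs: C ⇒* {E}.
For each unit pair (A, B), copy every non-unit production of B to A, then drop all unit productions.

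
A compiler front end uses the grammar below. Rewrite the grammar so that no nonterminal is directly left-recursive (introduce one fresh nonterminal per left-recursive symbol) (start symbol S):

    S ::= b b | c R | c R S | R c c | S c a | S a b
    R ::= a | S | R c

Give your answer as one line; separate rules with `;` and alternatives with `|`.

Directly left-recursive nonterminals: S, R.
For S: α = {c a, a b}, β = {b b, c R, c R S, R c c}. Rewrite as S → β S' and S' → α S' | ε.
For R: α = {c}, β = {a, S}. Rewrite as R → β R' and R' → α R' | ε.

S ::= b b S' | c R S' | c R S S' | R c c S'; R ::= a R' | S R'; S' ::= c a S' | a b S' | ε; R' ::= c R' | ε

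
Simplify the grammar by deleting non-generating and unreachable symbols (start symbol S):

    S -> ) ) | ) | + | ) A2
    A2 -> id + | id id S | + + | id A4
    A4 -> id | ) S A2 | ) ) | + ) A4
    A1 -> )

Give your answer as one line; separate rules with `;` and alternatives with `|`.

S -> ) ) | ) | + | ) A2; A2 -> id + | id id S | + + | id A4; A4 -> id | ) S A2 | ) ) | + ) A4

Generating nonterminals: {A1, A2, A4, S}.
Reachable from S after that: {A2, A4, S}.
Removed useless symbols: {A1} and every production mentioning them.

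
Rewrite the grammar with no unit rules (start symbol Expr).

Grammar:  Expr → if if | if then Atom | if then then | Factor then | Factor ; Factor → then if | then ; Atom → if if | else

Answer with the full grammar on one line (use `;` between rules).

Unit pairs: Expr ⇒* {Factor}.
For each unit pair (A, B), copy every non-unit production of B to A, then drop all unit productions.

Expr → then if | then | if if | if then Atom | if then then | Factor then; Factor → then if | then; Atom → if if | else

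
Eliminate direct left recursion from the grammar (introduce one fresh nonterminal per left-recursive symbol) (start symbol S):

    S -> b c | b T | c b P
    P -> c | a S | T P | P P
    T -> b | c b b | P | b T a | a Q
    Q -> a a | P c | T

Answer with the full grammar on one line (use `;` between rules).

P is directly left-recursive.
For P: α = {P}, β = {c, a S, T P}. Rewrite as P → β P' and P' → α P' | ε.

S -> b c | b T | c b P; P -> c P' | a S P' | T P P'; T -> b | c b b | P | b T a | a Q; Q -> a a | P c | T; P' -> P P' | eps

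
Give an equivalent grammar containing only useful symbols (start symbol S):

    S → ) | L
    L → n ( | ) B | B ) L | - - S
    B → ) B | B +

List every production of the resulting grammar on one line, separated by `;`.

S → ) | L; L → n ( | - - S

Generating nonterminals: {L, S}.
Reachable from S after that: {L, S}.
Removed useless symbols: {B} and every production mentioning them.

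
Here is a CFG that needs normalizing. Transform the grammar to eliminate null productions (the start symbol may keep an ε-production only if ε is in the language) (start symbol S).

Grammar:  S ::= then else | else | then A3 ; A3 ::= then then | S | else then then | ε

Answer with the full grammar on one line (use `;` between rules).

The nullable symbols are {A3}.
ε ∉ L(G), so no ε-production is kept.
Expand every rule over subsets of its nullable positions: S → then A3 gives then A3 | then.

S ::= then else | else | then A3 | then; A3 ::= then then | S | else then then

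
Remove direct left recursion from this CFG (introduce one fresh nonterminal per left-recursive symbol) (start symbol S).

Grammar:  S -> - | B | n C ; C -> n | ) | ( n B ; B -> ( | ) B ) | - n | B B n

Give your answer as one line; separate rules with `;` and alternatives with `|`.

Directly left-recursive nonterminal: B.
For B: α = {B n}, β = {(, ) B ), - n}. Rewrite as B → β B' and B' → α B' | ε.

S -> - | B | n C; C -> n | ) | ( n B; B -> ( B' | ) B ) B' | - n B'; B' -> B n B' | ε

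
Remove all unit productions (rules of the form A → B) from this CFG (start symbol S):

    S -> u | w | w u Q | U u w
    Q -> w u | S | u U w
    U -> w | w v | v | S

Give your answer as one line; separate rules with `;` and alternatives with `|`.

Unit pairs: Q ⇒* {S}; U ⇒* {S}.
Replace each nonterminal's rules with the union of the non-unit rules of every nonterminal it unit-derives.

S -> u | w | w u Q | U u w; Q -> u | w | w u Q | U u w | w u | u U w; U -> w | w v | v | u | w u Q | U u w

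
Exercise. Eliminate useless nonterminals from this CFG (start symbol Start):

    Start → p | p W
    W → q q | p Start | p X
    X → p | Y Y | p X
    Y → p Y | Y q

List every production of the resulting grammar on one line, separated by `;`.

Start → p | p W; W → q q | p Start | p X; X → p | p X

Generating nonterminals: {Start, W, X}.
Reachable from Start after that: {Start, W, X}.
Removed useless symbols: {Y} and every production mentioning them.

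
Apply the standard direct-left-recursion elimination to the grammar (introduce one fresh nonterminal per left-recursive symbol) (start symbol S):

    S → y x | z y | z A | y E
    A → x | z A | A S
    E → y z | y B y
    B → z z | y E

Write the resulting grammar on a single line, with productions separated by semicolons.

A is directly left-recursive.
For A: α = {S}, β = {x, z A}. Rewrite as A → β A' and A' → α A' | ε.

S → y x | z y | z A | y E; A → x A' | z A A'; E → y z | y B y; B → z z | y E; A' → S A' | ε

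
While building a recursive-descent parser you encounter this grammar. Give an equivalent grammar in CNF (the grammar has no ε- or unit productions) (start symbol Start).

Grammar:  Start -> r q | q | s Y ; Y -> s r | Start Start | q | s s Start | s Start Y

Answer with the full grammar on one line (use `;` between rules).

Introduce a nonterminal for each terminal appearing in a rule of length ≥ 2: X1 → r, X2 → q, X3 → s.
Binarize each right-hand side of length ≥ 3 by chaining fresh nonterminals (Y1, Y2, …): affected rules were Y → X3 X3 Start; Y → X3 Start Y.

Start -> X1 X2 | q | X3 Y; Y -> X3 X1 | Start Start | q | X3 Y1 | X3 Y2; X1 -> r; X2 -> q; X3 -> s; Y1 -> X3 Start; Y2 -> Start Y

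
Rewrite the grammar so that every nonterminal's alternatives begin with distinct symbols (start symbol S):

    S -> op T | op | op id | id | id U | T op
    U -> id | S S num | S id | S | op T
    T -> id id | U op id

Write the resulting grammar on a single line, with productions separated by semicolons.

S has alternatives sharing prefix 'op': factor to S → op S' with S' → T | ε | id.
S has alternatives sharing prefix 'id': factor to S → id S'' with S'' → ε | U.
U has alternatives sharing prefix 'S': factor to U → S U' with U' → S num | id | ε.

S -> T op | op S' | id S''; U -> id | op T | S U'; T -> id id | U op id; S' -> T | ε | id; S'' -> ε | U; U' -> S num | id | ε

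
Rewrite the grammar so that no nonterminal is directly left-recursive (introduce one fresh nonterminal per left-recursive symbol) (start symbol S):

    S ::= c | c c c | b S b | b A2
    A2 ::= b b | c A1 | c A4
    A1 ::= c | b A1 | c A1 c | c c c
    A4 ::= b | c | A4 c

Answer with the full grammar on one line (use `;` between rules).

Left recursion appears on A4.
For A4: α = {c}, β = {b, c}. Rewrite as A4 → β A4' and A4' → α A4' | ε.

S ::= c | c c c | b S b | b A2; A2 ::= b b | c A1 | c A4; A1 ::= c | b A1 | c A1 c | c c c; A4 ::= b A4' | c A4'; A4' ::= c A4' | ε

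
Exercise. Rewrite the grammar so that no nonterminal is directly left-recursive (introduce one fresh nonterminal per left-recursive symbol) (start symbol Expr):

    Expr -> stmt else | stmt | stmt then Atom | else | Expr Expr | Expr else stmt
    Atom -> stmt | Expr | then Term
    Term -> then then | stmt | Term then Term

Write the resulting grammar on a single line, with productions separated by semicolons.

Left recursion appears on Expr, Term.
For Expr: α = {Expr, else stmt}, β = {stmt else, stmt, stmt then Atom, else}. Rewrite as Expr → β Expr1 and Expr1 → α Expr1 | ε.
For Term: α = {then Term}, β = {then then, stmt}. Rewrite as Term → β Term1 and Term1 → α Term1 | ε.

Expr -> stmt else Expr1 | stmt Expr1 | stmt then Atom Expr1 | else Expr1; Atom -> stmt | Expr | then Term; Term -> then then Term1 | stmt Term1; Expr1 -> Expr Expr1 | else stmt Expr1 | ε; Term1 -> then Term Term1 | ε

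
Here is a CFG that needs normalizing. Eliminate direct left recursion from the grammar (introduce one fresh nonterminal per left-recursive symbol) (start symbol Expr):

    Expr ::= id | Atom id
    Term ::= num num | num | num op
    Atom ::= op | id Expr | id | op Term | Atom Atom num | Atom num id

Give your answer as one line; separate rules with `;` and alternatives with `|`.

Atom is directly left-recursive.
For Atom: α = {Atom num, num id}, β = {op, id Expr, id, op Term}. Rewrite as Atom → β Atom1 and Atom1 → α Atom1 | ε.

Expr ::= id | Atom id; Term ::= num num | num | num op; Atom ::= op Atom1 | id Expr Atom1 | id Atom1 | op Term Atom1; Atom1 ::= Atom num Atom1 | num id Atom1 | eps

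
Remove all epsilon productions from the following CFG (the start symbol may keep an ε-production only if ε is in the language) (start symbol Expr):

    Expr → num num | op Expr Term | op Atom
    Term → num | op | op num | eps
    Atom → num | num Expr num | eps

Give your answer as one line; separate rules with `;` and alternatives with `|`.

Expr → num num | op Expr Term | op Expr | op Atom | op; Term → num | op | op num; Atom → num | num Expr num

Nullable nonterminals: {Atom, Term}.
ε ∉ L(G), so no ε-production is kept.
Add the nullable-subset variants: Expr → op Expr Term gives op Expr Term | op Expr. Expr → op Atom gives op Atom | op.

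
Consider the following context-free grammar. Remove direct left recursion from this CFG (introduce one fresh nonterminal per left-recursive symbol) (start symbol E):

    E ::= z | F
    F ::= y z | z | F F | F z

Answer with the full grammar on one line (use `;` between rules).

E ::= z | F; F ::= y z F' | z F'; F' ::= F F' | z F' | ε

F is directly left-recursive.
For F: α = {F, z}, β = {y z, z}. Rewrite as F → β F' and F' → α F' | ε.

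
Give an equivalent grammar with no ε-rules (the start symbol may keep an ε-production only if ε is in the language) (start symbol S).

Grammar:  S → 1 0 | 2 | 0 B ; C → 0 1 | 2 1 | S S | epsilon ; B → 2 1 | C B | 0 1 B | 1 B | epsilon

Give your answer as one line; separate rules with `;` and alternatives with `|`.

Nullable nonterminals: {B, C}.
ε ∉ L(G), so no ε-production is kept.
Expand every rule over subsets of its nullable positions: S → 0 B gives 0 B | 0. B → C B gives C B | C. B → 0 1 B gives 0 1 B | 0 1. B → 1 B gives 1 B | 1.

S → 1 0 | 2 | 0 B | 0; C → 0 1 | 2 1 | S S; B → 2 1 | C B | C | 0 1 B | 0 1 | 1 B | 1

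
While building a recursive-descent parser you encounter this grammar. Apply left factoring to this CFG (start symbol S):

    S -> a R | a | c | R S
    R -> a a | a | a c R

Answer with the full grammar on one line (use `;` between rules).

S -> c | R S | a S'; R -> a R'; S' -> R | ε; R' -> a | ε | c R

S has alternatives sharing prefix 'a': factor to S → a S' with S' → R | ε.
R has alternatives sharing prefix 'a': factor to R → a R' with R' → a | ε | c R.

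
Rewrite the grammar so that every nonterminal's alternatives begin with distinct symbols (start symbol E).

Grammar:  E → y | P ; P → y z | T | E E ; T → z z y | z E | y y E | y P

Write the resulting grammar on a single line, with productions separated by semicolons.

T has alternatives sharing prefix 'z': factor to T → z T' with T' → z y | E.
T has alternatives sharing prefix 'y': factor to T → y T'' with T'' → y E | P.

E → y | P; P → y z | T | E E; T → z T' | y T''; T' → z y | E; T'' → y E | P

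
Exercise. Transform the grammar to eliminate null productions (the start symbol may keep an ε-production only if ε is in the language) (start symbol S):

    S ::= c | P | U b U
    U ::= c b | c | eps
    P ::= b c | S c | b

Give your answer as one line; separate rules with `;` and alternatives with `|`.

S ::= c | P | U b U | U b | b U | b; U ::= c b | c; P ::= b c | S c | b

Nullable nonterminals: {U}.
ε ∉ L(G), so no ε-production is kept.
Expand every rule over subsets of its nullable positions: S → U b U gives U b U | U b | b U | b.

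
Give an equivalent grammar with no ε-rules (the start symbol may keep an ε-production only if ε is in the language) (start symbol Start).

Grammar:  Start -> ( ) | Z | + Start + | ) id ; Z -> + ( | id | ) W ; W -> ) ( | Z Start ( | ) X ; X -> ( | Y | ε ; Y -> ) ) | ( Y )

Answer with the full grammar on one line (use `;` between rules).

The nullable symbols are {X}.
ε ∉ L(G), so no ε-production is kept.
Add the nullable-subset variants: W → ) X gives ) X | ).

Start -> ( ) | Z | + Start + | ) id; Z -> + ( | id | ) W; W -> ) ( | Z Start ( | ) X | ); X -> ( | Y; Y -> ) ) | ( Y )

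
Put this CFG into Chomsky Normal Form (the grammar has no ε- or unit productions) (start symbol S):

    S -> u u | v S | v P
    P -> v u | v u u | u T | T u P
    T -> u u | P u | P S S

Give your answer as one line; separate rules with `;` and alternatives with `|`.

Introduce a nonterminal for each terminal appearing in a rule of length ≥ 2: X1 → u, X2 → v.
Binarize each right-hand side of length ≥ 3 by chaining fresh nonterminals (Y1, Y2, …): affected rules were P → X2 X1 X1; P → T X1 P; T → P S S.

S -> X1 X1 | X2 S | X2 P; P -> X2 X1 | X2 Y1 | X1 T | T Y2; T -> X1 X1 | P X1 | P Y3; X1 -> u; X2 -> v; Y1 -> X1 X1; Y2 -> X1 P; Y3 -> S S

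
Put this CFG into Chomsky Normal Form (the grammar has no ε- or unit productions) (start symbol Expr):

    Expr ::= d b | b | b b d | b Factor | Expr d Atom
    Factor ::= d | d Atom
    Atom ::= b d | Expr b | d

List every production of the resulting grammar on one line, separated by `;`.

Expr ::= X1 X2 | b | X2 Y1 | X2 Factor | Expr Y2; Factor ::= d | X1 Atom; Atom ::= X2 X1 | Expr X2 | d; X1 ::= d; X2 ::= b; Y1 ::= X2 X1; Y2 ::= X1 Atom

Introduce a nonterminal for each terminal appearing in a rule of length ≥ 2: X1 → d, X2 → b.
Binarize each right-hand side of length ≥ 3 by chaining fresh nonterminals (Y1, Y2, …): affected rules were Expr → X2 X2 X1; Expr → Expr X1 Atom.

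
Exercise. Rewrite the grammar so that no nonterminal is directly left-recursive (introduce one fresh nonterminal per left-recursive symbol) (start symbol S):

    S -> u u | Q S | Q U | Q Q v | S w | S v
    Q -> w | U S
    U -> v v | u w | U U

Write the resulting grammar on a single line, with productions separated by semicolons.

Left recursion appears on S, U.
For S: α = {w, v}, β = {u u, Q S, Q U, Q Q v}. Rewrite as S → β S' and S' → α S' | ε.
For U: α = {U}, β = {v v, u w}. Rewrite as U → β U' and U' → α U' | ε.

S -> u u S' | Q S S' | Q U S' | Q Q v S'; Q -> w | U S; U -> v v U' | u w U'; S' -> w S' | v S' | ε; U' -> U U' | ε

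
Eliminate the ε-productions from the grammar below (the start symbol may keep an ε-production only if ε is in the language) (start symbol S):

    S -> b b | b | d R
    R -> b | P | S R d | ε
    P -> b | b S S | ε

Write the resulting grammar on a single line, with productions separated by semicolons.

S -> b b | b | d R | d; R -> b | P | S R d | S d; P -> b | b S S

The nullable symbols are {P, R}.
ε ∉ L(G), so no ε-production is kept.
For each production, add variants omitting each subset of nullable occurrences: S → d R gives d R | d. R → S R d gives S R d | S d.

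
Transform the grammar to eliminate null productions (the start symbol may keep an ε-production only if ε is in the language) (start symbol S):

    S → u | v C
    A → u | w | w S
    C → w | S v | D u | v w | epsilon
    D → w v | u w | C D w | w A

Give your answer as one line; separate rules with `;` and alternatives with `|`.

S → u | v C | v; A → u | w | w S; C → w | S v | D u | v w; D → w v | u w | C D w | D w | w A

Nullable set = {C}.
ε ∉ L(G), so no ε-production is kept.
For each production, add variants omitting each subset of nullable occurrences: S → v C gives v C | v. D → C D w gives C D w | D w.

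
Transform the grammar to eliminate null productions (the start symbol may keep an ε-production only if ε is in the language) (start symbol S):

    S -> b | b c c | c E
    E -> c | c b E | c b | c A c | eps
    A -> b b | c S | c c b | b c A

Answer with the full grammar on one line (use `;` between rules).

S -> b | b c c | c E | c; E -> c | c b E | c b | c A c; A -> b b | c S | c c b | b c A

Nullable nonterminals: {E}.
ε ∉ L(G), so no ε-production is kept.
Expand every rule over subsets of its nullable positions: S → c E gives c E | c. E → c b E gives c b E | c b.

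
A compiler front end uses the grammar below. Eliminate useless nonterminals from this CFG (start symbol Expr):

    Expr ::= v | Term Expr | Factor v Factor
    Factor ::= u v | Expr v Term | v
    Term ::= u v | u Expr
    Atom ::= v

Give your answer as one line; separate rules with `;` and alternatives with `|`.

Expr ::= v | Term Expr | Factor v Factor; Factor ::= u v | Expr v Term | v; Term ::= u v | u Expr

Generating nonterminals: {Atom, Expr, Factor, Term}.
Reachable from Expr after that: {Expr, Factor, Term}.
Removed useless symbols: {Atom} and every production mentioning them.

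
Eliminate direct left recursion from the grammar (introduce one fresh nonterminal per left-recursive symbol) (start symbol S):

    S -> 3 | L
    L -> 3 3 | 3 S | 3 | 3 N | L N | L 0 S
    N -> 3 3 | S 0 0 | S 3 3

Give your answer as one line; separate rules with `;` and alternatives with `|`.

L is directly left-recursive.
For L: α = {N, 0 S}, β = {3 3, 3 S, 3, 3 N}. Rewrite as L → β L' and L' → α L' | ε.

S -> 3 | L; L -> 3 3 L' | 3 S L' | 3 L' | 3 N L'; N -> 3 3 | S 0 0 | S 3 3; L' -> N L' | 0 S L' | ε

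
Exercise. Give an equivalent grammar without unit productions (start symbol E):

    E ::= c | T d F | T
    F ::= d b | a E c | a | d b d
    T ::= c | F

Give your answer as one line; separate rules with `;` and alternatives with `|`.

Unit pairs: E ⇒* {F, T}; T ⇒* {F}.
For every A with A ⇒* B via unit rules, add B's non-unit alternatives to A; then delete every rule of the form X → Y.

E ::= c | T d F | d b | a E c | a | d b d; F ::= d b | a E c | a | d b d; T ::= d b | a E c | a | d b d | c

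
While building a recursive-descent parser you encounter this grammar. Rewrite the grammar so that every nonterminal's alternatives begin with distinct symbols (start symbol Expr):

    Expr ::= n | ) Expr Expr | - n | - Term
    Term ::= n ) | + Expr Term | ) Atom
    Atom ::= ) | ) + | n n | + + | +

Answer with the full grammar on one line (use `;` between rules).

Expr ::= n | ) Expr Expr | - Expr1; Term ::= n ) | + Expr Term | ) Atom; Atom ::= n n | ) Atom1 | + Atom2; Expr1 ::= n | Term; Atom1 ::= epsilon | +; Atom2 ::= + | epsilon

Expr has alternatives sharing prefix '-': factor to Expr → - Expr1 with Expr1 → n | Term.
Atom has alternatives sharing prefix ')': factor to Atom → ) Atom1 with Atom1 → ε | +.
Atom has alternatives sharing prefix '+': factor to Atom → + Atom2 with Atom2 → + | ε.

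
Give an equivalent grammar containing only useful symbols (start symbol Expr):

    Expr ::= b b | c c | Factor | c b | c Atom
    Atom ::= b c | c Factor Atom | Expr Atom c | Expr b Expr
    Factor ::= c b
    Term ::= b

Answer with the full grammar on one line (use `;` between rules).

Expr ::= b b | c c | Factor | c b | c Atom; Atom ::= b c | c Factor Atom | Expr Atom c | Expr b Expr; Factor ::= c b

Generating nonterminals: {Atom, Expr, Factor, Term}.
Reachable from Expr after that: {Atom, Expr, Factor}.
Removed useless symbols: {Term} and every production mentioning them.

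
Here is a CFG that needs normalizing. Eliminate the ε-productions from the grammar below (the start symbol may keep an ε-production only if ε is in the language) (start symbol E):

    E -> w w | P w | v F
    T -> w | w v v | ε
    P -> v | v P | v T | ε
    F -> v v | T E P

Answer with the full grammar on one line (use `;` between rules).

E -> w w | P w | w | v F; T -> w | w v v; P -> v | v P | v T; F -> v v | T E P | T E | E P | E

The nullable symbols are {P, T}.
ε ∉ L(G), so no ε-production is kept.
Add the nullable-subset variants: E → P w gives P w | w. F → T E P gives T E P | T E | E P | E.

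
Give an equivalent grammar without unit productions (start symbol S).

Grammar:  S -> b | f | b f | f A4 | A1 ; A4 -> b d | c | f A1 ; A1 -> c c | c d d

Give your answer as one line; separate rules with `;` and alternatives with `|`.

Unit pairs: S ⇒* {A1}.
For each unit pair (A, B), copy every non-unit production of B to A, then drop all unit productions.

S -> c c | c d d | b | f | b f | f A4; A4 -> b d | c | f A1; A1 -> c c | c d d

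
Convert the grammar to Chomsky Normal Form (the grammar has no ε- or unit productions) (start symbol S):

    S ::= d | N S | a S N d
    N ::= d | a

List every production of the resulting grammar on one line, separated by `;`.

Introduce a nonterminal for each terminal appearing in a rule of length ≥ 2: X1 → a, X2 → d.
Binarize each right-hand side of length ≥ 3 by chaining fresh nonterminals (Y1, Y2, …): affected rules were S → X1 S N X2.

S ::= d | N S | X1 Y1; N ::= d | a; X1 ::= a; X2 ::= d; Y1 ::= S Y2; Y2 ::= N X2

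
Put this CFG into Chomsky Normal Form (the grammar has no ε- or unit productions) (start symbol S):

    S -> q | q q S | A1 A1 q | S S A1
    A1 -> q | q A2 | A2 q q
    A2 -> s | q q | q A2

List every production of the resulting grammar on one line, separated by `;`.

Introduce a nonterminal for each terminal appearing in a rule of length ≥ 2: X1 → q.
Binarize each right-hand side of length ≥ 3 by chaining fresh nonterminals (Y1, Y2, …): affected rules were S → X1 X1 S; S → A1 A1 X1; S → S S A1; A1 → A2 X1 X1.

S -> q | X1 Y1 | A1 Y2 | S Y3; A1 -> q | X1 A2 | A2 Y4; A2 -> s | X1 X1 | X1 A2; X1 -> q; Y1 -> X1 S; Y2 -> A1 X1; Y3 -> S A1; Y4 -> X1 X1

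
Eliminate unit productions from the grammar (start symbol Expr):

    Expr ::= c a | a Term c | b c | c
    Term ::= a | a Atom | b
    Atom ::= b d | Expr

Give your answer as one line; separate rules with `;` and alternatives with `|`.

Unit pairs: Atom ⇒* {Expr}.
For each unit pair (A, B), copy every non-unit production of B to A, then drop all unit productions.

Expr ::= c a | a Term c | b c | c; Term ::= a | a Atom | b; Atom ::= b d | c a | a Term c | b c | c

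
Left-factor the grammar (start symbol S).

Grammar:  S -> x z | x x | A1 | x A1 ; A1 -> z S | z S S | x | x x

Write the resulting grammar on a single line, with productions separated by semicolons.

S has alternatives sharing prefix 'x': factor to S → x S' with S' → z | x | A1.
A1 has alternatives sharing prefix 'z S': factor to A1 → z S A1' with A1' → ε | S.
A1 has alternatives sharing prefix 'x': factor to A1 → x A1'' with A1'' → ε | x.

S -> A1 | x S'; A1 -> z S A1' | x A1''; S' -> z | x | A1; A1' -> ε | S; A1'' -> ε | x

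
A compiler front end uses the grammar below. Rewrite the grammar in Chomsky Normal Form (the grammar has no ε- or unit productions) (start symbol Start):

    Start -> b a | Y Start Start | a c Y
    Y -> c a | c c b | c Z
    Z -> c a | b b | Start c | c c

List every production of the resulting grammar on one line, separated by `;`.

Start -> X1 X2 | Y Y1 | X2 Y2; Y -> X3 X2 | X3 Y3 | X3 Z; Z -> X3 X2 | X1 X1 | Start X3 | X3 X3; X1 -> b; X2 -> a; X3 -> c; Y1 -> Start Start; Y2 -> X3 Y; Y3 -> X3 X1

Introduce a nonterminal for each terminal appearing in a rule of length ≥ 2: X1 → b, X2 → a, X3 → c.
Binarize each right-hand side of length ≥ 3 by chaining fresh nonterminals (Y1, Y2, …): affected rules were Start → Y Start Start; Start → X2 X3 Y; Y → X3 X3 X1.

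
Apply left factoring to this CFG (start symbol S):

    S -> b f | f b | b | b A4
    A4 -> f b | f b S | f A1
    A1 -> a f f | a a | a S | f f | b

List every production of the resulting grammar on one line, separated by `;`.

S -> f b | b S'; A4 -> f A4'; A1 -> f f | b | a A1'; S' -> f | eps | A4; A4' -> A1 | b A4''; A1' -> f f | a | S; A4'' -> eps | S

S has alternatives sharing prefix 'b': factor to S → b S' with S' → f | ε | A4.
A4 has alternatives sharing prefix 'f': factor to A4 → f A4' with A4' → b | b S | A1.
A1 has alternatives sharing prefix 'a': factor to A1 → a A1' with A1' → f f | a | S.
A4' has alternatives sharing prefix 'b': factor to A4' → b A4'' with A4'' → ε | S.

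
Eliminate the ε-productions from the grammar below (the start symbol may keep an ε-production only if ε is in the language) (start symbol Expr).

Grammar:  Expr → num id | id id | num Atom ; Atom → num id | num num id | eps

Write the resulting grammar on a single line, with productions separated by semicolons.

Expr → num id | id id | num Atom | num; Atom → num id | num num id

Nullable nonterminals: {Atom}.
ε ∉ L(G), so no ε-production is kept.
Add the nullable-subset variants: Expr → num Atom gives num Atom | num.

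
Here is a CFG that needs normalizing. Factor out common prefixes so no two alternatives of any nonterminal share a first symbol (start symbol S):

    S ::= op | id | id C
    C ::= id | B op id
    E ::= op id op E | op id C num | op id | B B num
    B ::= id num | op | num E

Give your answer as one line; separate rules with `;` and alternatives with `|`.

S has alternatives sharing prefix 'id': factor to S → id S' with S' → ε | C.
E has alternatives sharing prefix 'op id': factor to E → op id E' with E' → op E | C num | ε.

S ::= op | id S'; C ::= id | B op id; E ::= B B num | op id E'; B ::= id num | op | num E; S' ::= eps | C; E' ::= op E | C num | eps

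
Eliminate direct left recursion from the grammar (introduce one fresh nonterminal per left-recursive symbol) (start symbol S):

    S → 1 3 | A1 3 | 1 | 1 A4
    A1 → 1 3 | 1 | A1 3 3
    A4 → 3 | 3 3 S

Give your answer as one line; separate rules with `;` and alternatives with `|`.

A1 is directly left-recursive.
For A1: α = {3 3}, β = {1 3, 1}. Rewrite as A1 → β A1' and A1' → α A1' | ε.

S → 1 3 | A1 3 | 1 | 1 A4; A1 → 1 3 A1' | 1 A1'; A4 → 3 | 3 3 S; A1' → 3 3 A1' | ε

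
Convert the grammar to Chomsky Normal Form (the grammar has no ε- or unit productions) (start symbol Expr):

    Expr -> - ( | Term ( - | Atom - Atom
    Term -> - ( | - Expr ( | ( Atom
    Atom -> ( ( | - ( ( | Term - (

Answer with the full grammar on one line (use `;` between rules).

Expr -> X1 X2 | Term Y1 | Atom Y2; Term -> X1 X2 | X1 Y3 | X2 Atom; Atom -> X2 X2 | X1 Y4 | Term Y5; X1 -> -; X2 -> (; Y1 -> X2 X1; Y2 -> X1 Atom; Y3 -> Expr X2; Y4 -> X2 X2; Y5 -> X1 X2

Introduce a nonterminal for each terminal appearing in a rule of length ≥ 2: X1 → -, X2 → (.
Binarize each right-hand side of length ≥ 3 by chaining fresh nonterminals (Y1, Y2, …): affected rules were Expr → Term X2 X1; Expr → Atom X1 Atom; Term → X1 Expr X2; Atom → X1 X2 X2.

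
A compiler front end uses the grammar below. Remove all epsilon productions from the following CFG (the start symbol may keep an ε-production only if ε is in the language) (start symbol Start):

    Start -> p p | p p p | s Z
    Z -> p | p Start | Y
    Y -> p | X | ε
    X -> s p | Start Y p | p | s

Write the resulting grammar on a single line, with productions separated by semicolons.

Nullable set = {Y, Z}.
ε ∉ L(G), so no ε-production is kept.
Expand every rule over subsets of its nullable positions: Start → s Z gives s Z | s. X → Start Y p gives Start Y p | Start p.

Start -> p p | p p p | s Z | s; Z -> p | p Start | Y; Y -> p | X; X -> s p | Start Y p | Start p | p | s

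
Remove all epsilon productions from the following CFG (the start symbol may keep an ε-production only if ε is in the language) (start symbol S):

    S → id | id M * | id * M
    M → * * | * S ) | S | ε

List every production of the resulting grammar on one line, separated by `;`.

S → id | id M * | id * | id * M; M → * * | * S ) | S

Nullable nonterminals: {M}.
ε ∉ L(G), so no ε-production is kept.
Add the nullable-subset variants: S → id M * gives id M * | id *.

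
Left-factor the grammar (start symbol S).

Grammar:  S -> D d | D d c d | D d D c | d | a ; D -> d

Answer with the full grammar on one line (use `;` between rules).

S -> d | a | D d S'; D -> d; S' -> ε | c d | D c

S has alternatives sharing prefix 'D d': factor to S → D d S' with S' → ε | c d | D c.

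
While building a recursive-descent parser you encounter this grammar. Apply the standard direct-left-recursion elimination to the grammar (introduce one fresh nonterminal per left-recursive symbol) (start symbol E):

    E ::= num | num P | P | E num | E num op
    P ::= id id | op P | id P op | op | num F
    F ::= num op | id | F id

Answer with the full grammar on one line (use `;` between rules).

E ::= num E' | num P E' | P E'; P ::= id id | op P | id P op | op | num F; F ::= num op F' | id F'; E' ::= num E' | num op E' | ε; F' ::= id F' | ε

Left recursion appears on E, F.
For E: α = {num, num op}, β = {num, num P, P}. Rewrite as E → β E' and E' → α E' | ε.
For F: α = {id}, β = {num op, id}. Rewrite as F → β F' and F' → α F' | ε.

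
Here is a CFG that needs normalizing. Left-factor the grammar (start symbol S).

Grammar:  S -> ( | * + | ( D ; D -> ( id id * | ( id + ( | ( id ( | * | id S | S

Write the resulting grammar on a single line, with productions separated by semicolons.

S -> * + | ( S'; D -> * | id S | S | ( id D'; S' -> ε | D; D' -> id * | + ( | (

S has alternatives sharing prefix '(': factor to S → ( S' with S' → ε | D.
D has alternatives sharing prefix '( id': factor to D → ( id D' with D' → id * | + ( | (.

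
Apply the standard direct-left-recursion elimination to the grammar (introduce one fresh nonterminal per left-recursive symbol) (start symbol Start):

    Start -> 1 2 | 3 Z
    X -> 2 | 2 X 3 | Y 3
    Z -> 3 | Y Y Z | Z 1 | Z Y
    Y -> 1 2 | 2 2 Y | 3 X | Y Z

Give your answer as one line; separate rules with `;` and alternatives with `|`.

Directly left-recursive nonterminals: Z, Y.
For Z: α = {1, Y}, β = {3, Y Y Z}. Rewrite as Z → β Z1 and Z1 → α Z1 | ε.
For Y: α = {Z}, β = {1 2, 2 2 Y, 3 X}. Rewrite as Y → β Y1 and Y1 → α Y1 | ε.

Start -> 1 2 | 3 Z; X -> 2 | 2 X 3 | Y 3; Z -> 3 Z1 | Y Y Z Z1; Y -> 1 2 Y1 | 2 2 Y Y1 | 3 X Y1; Z1 -> 1 Z1 | Y Z1 | ε; Y1 -> Z Y1 | ε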